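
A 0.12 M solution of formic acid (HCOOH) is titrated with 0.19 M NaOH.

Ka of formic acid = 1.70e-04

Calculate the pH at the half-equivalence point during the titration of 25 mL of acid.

At half-equivalence [HA] = [A⁻], so Henderson-Hasselbalch gives pH = pKa = -log(1.70e-04) = 3.77.

pH = pKa = 3.77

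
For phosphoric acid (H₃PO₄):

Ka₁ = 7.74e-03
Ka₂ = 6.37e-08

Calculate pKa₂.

pKa₂ = -log(Ka₂) = -log(6.37e-08) = 7.20.

pK_{a2} = 7.20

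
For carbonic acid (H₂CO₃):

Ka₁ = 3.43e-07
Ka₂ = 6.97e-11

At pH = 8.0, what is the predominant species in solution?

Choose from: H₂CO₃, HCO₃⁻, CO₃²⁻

pKa₁ = 6.46, pKa₂ = 10.16. For a polyprotic acid the predominant species crosses at each pKa: below pKa_n the protonated form dominates, above it the deprotonated form does. At pH = 8.0, the predominant species is HCO₃⁻.

HCO₃⁻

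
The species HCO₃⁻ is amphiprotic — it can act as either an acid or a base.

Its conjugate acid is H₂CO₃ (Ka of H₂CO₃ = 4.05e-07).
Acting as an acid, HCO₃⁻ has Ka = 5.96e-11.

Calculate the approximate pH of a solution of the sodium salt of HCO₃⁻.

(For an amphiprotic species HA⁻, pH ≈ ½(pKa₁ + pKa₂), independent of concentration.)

pKa₁ = -log(4.05e-07) = 6.39; pKa₂ = -log(5.96e-11) = 10.22. For an amphiprotic species, pH ≈ ½(pKa₁ + pKa₂) = ½(6.39 + 10.22) = 8.31.

pH = 8.31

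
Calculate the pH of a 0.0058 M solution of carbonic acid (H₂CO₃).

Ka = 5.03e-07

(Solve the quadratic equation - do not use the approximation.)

x² + Ka×x - Ka×C = 0. Using quadratic formula: [H⁺] = 5.3762e-05

pH = 4.27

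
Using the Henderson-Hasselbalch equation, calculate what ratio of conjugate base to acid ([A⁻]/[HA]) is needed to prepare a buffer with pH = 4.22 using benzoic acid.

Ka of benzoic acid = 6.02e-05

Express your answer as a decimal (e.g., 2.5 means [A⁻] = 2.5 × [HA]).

pKa = -log(6.02e-05) = 4.2204. pH = pKa + log([A⁻]/[HA]), so log([A⁻]/[HA]) = pH − pKa = 4.22 − 4.2204 = -0.0004. [A⁻]/[HA] = 10^(-0.0004) = 0.999

[A⁻]/[HA] = 0.999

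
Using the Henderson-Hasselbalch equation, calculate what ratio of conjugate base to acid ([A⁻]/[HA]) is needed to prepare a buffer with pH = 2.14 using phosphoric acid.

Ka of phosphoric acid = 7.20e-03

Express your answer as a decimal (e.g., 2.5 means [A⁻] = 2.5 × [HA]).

pKa = -log(7.20e-03) = 2.1427. pH = pKa + log([A⁻]/[HA]), so log([A⁻]/[HA]) = pH − pKa = 2.14 − 2.1427 = -0.0027. [A⁻]/[HA] = 10^(-0.0027) = 0.994

[A⁻]/[HA] = 0.994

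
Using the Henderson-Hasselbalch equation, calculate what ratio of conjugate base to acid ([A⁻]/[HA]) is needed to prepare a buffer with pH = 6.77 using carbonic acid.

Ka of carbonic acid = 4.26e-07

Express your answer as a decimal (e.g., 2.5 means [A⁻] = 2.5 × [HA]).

pKa = -log(4.26e-07) = 6.3706. pH = pKa + log([A⁻]/[HA]), so log([A⁻]/[HA]) = pH − pKa = 6.77 − 6.3706 = 0.3994. [A⁻]/[HA] = 10^(0.3994) = 2.51

[A⁻]/[HA] = 2.51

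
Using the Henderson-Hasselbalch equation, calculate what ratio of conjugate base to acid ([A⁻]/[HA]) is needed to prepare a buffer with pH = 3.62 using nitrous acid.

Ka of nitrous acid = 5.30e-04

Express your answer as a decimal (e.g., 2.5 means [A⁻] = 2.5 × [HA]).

pKa = -log(5.30e-04) = 3.2757. pH = pKa + log([A⁻]/[HA]), so log([A⁻]/[HA]) = pH − pKa = 3.62 − 3.2757 = 0.3443. [A⁻]/[HA] = 10^(0.3443) = 2.21

[A⁻]/[HA] = 2.21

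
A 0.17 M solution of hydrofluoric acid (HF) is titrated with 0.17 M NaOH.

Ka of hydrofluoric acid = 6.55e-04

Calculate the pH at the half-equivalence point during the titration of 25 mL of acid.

At half-equivalence [HA] = [A⁻], so Henderson-Hasselbalch gives pH = pKa = -log(6.55e-04) = 3.18.

pH = pKa = 3.18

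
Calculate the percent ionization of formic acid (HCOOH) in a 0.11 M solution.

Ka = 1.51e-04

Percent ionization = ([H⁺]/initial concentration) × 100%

Using Ka equilibrium: x² + Ka×x - Ka×C = 0. Solving: [H⁺] = 4.0007e-03. Percent = (4.0007e-03/0.11) × 100

Percent ionization = 3.64%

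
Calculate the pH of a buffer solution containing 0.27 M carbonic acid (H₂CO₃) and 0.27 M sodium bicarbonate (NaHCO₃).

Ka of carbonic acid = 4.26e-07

pKa = -log(4.26e-07) = 6.37. pH = pKa + log([A⁻]/[HA]) = 6.37 + log(0.27/0.27)

pH = 6.37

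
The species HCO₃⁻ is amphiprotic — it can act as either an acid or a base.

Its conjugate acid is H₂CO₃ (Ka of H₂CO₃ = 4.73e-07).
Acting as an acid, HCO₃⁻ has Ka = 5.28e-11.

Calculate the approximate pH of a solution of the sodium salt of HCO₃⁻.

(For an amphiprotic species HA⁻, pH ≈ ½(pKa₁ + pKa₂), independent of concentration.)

pKa₁ = -log(4.73e-07) = 6.33; pKa₂ = -log(5.28e-11) = 10.28. For an amphiprotic species, pH ≈ ½(pKa₁ + pKa₂) = ½(6.33 + 10.28) = 8.30.

pH = 8.30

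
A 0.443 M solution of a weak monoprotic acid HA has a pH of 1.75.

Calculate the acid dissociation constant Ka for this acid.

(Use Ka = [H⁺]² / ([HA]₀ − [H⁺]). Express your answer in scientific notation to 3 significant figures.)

[H⁺] = 10^(−pH) = 10^(−1.75) = 1.778e-02 M. For HA ⇌ H⁺ + A⁻, Ka = [H⁺][A⁻]/[HA] = [H⁺]² / ([HA]₀ − [H⁺]) = (1.778e-02)² / (0.443 − 1.778e-02) = 7.44e-04.

K_a = 7.44e-04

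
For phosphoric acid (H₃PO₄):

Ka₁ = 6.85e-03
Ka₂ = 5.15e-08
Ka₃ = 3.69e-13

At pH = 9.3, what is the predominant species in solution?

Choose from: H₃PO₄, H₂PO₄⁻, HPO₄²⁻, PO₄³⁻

pKa₁ = 2.16, pKa₂ = 7.29, pKa₃ = 12.43. For a polyprotic acid the predominant species crosses at each pKa: below pKa_n the protonated form dominates, above it the deprotonated form does. At pH = 9.3, the predominant species is HPO₄²⁻.

HPO₄²⁻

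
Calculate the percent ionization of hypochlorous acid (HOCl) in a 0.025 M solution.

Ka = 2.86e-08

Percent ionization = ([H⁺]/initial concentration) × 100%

Using Ka equilibrium: x² + Ka×x - Ka×C = 0. Solving: [H⁺] = 2.6725e-05. Percent = (2.6725e-05/0.025) × 100

Percent ionization = 0.107%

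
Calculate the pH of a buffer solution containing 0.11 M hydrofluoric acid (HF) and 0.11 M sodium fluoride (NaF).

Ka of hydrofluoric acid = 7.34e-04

pKa = -log(7.34e-04) = 3.13. pH = pKa + log([A⁻]/[HA]) = 3.13 + log(0.11/0.11)

pH = 3.13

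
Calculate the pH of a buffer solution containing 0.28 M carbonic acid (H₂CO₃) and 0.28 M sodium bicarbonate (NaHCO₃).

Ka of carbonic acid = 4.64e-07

pKa = -log(4.64e-07) = 6.33. pH = pKa + log([A⁻]/[HA]) = 6.33 + log(0.28/0.28)

pH = 6.33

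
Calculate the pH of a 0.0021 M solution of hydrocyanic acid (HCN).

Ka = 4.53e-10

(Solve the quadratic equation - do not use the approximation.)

x² + Ka×x - Ka×C = 0. Using quadratic formula: [H⁺] = 9.7512e-07

pH = 6.01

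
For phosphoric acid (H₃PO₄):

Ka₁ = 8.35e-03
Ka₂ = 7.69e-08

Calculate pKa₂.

pKa₂ = -log(Ka₂) = -log(7.69e-08) = 7.11.

pK_{a2} = 7.11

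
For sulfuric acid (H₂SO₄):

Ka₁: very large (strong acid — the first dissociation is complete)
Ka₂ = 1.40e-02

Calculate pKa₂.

pKa₂ = -log(Ka₂) = -log(1.40e-02) = 1.85.

pK_{a2} = 1.85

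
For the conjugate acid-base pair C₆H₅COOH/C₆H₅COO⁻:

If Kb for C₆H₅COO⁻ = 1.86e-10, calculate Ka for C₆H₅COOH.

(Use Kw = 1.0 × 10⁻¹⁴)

For a conjugate pair Ka × Kb = Kw, so Ka = Kw/Kb = 1.0 × 10⁻¹⁴ / 1.86e-10 = 5.38e-05.

K_a = 5.38e-05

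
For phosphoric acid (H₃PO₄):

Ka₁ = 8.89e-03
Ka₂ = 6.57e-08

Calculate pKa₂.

pKa₂ = -log(Ka₂) = -log(6.57e-08) = 7.18.

pK_{a2} = 7.18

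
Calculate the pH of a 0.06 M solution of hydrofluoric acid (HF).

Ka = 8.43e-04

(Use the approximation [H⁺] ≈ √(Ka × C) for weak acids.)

[H⁺] = √(Ka × C) = √(8.43e-04 × 0.06) = 7.1120e-03. pH = -log(7.1120e-03)

pH = 2.15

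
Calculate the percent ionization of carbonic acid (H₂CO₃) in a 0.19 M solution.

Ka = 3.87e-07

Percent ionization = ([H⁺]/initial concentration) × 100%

Using Ka equilibrium: x² + Ka×x - Ka×C = 0. Solving: [H⁺] = 2.7097e-04. Percent = (2.7097e-04/0.19) × 100

Percent ionization = 0.143%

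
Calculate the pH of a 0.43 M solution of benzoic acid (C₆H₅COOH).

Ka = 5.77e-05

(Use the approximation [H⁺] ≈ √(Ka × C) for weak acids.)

[H⁺] = √(Ka × C) = √(5.77e-05 × 0.43) = 4.9811e-03. pH = -log(4.9811e-03)

pH = 2.30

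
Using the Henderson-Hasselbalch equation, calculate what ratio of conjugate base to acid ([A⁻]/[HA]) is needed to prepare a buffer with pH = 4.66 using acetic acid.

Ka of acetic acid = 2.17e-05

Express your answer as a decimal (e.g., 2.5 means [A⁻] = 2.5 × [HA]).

pKa = -log(2.17e-05) = 4.6635. pH = pKa + log([A⁻]/[HA]), so log([A⁻]/[HA]) = pH − pKa = 4.66 − 4.6635 = -0.0035. [A⁻]/[HA] = 10^(-0.0035) = 0.992

[A⁻]/[HA] = 0.992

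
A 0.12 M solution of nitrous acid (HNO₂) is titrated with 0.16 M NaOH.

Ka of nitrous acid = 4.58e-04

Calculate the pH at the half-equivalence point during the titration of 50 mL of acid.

At half-equivalence [HA] = [A⁻], so Henderson-Hasselbalch gives pH = pKa = -log(4.58e-04) = 3.34.

pH = pKa = 3.34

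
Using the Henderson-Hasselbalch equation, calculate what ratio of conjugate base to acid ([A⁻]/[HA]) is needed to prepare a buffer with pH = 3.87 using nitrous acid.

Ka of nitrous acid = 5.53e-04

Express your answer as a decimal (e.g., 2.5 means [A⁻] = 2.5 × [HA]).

pKa = -log(5.53e-04) = 3.2573. pH = pKa + log([A⁻]/[HA]), so log([A⁻]/[HA]) = pH − pKa = 3.87 − 3.2573 = 0.6127. [A⁻]/[HA] = 10^(0.6127) = 4.10

[A⁻]/[HA] = 4.10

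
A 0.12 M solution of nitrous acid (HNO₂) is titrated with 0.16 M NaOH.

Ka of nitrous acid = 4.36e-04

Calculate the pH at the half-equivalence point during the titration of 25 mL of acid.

At half-equivalence [HA] = [A⁻], so Henderson-Hasselbalch gives pH = pKa = -log(4.36e-04) = 3.36.

pH = pKa = 3.36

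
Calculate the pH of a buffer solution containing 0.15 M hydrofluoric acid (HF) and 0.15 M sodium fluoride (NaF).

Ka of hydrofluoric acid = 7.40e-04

pKa = -log(7.40e-04) = 3.13. pH = pKa + log([A⁻]/[HA]) = 3.13 + log(0.15/0.15)

pH = 3.13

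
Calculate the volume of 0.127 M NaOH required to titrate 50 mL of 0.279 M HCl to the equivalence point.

At equivalence: moles acid = moles base. moles HCl = 0.279 × 50/1000 = 0.01395 mol. V_base = moles / 0.127 × 1000 = 109.8 mL.

V_{base} = 109.8 mL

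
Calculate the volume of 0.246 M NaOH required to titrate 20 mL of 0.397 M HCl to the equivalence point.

At equivalence: moles acid = moles base. moles HCl = 0.397 × 20/1000 = 0.00794 mol. V_base = moles / 0.246 × 1000 = 32.3 mL.

V_{base} = 32.3 mL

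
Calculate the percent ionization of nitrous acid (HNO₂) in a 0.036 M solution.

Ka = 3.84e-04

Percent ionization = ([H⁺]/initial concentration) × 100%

Using Ka equilibrium: x² + Ka×x - Ka×C = 0. Solving: [H⁺] = 3.5310e-03. Percent = (3.5310e-03/0.036) × 100

Percent ionization = 9.81%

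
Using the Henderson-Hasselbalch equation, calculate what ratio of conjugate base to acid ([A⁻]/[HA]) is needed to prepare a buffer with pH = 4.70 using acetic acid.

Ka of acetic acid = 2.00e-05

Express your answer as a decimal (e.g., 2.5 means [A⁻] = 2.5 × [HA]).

pKa = -log(2.00e-05) = 4.6990. pH = pKa + log([A⁻]/[HA]), so log([A⁻]/[HA]) = pH − pKa = 4.70 − 4.6990 = 0.0010. [A⁻]/[HA] = 10^(0.0010) = 1.00

[A⁻]/[HA] = 1.00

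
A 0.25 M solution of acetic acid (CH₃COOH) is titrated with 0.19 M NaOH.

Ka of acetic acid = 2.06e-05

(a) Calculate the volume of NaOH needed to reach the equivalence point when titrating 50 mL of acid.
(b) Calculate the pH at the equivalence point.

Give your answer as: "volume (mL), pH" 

moles acid = 0.25 × 50/1000 = 0.0125 mol; V_base = moles/0.19 × 1000 = 65.8 mL. At equivalence only the conjugate base is present: [A⁻] = 0.0125/0.116 = 1.0795e-01 M. Kb = Kw/Ka = 4.85e-10; [OH⁻] = √(Kb × [A⁻]) = 7.2391e-06; pOH = 5.14; pH = 14 - pOH = 8.86.

V = 65.8 mL, pH = 8.86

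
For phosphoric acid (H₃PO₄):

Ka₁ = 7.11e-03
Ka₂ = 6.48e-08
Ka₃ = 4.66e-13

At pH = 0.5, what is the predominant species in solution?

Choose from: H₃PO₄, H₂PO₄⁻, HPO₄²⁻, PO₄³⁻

pKa₁ = 2.15, pKa₂ = 7.19, pKa₃ = 12.33. For a polyprotic acid the predominant species crosses at each pKa: below pKa_n the protonated form dominates, above it the deprotonated form does. At pH = 0.5, the predominant species is H₃PO₄.

H₃PO₄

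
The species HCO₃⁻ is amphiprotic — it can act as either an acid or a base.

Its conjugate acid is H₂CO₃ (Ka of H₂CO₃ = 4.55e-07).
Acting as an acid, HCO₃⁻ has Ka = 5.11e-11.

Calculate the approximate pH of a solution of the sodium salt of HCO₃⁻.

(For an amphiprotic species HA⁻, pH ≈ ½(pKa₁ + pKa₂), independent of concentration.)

pKa₁ = -log(4.55e-07) = 6.34; pKa₂ = -log(5.11e-11) = 10.29. For an amphiprotic species, pH ≈ ½(pKa₁ + pKa₂) = ½(6.34 + 10.29) = 8.32.

pH = 8.32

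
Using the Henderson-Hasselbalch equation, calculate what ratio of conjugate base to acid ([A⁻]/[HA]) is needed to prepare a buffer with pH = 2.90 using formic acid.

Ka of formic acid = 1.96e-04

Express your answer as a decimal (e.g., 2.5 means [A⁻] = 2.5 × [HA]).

pKa = -log(1.96e-04) = 3.7077. pH = pKa + log([A⁻]/[HA]), so log([A⁻]/[HA]) = pH − pKa = 2.90 − 3.7077 = -0.8077. [A⁻]/[HA] = 10^(-0.8077) = 0.156

[A⁻]/[HA] = 0.156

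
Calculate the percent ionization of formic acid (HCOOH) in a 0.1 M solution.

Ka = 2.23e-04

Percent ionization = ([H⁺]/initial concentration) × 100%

Using Ka equilibrium: x² + Ka×x - Ka×C = 0. Solving: [H⁺] = 4.6121e-03. Percent = (4.6121e-03/0.1) × 100

Percent ionization = 4.61%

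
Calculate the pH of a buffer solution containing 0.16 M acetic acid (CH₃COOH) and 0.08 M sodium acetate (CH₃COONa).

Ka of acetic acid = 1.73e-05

pKa = -log(1.73e-05) = 4.76. pH = pKa + log([A⁻]/[HA]) = 4.76 + log(0.08/0.16)

pH = 4.46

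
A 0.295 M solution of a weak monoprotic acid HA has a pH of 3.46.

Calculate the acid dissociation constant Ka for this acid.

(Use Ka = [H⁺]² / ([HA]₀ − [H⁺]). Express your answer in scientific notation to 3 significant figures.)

[H⁺] = 10^(−pH) = 10^(−3.46) = 3.467e-04 M. For HA ⇌ H⁺ + A⁻, Ka = [H⁺][A⁻]/[HA] = [H⁺]² / ([HA]₀ − [H⁺]) = (3.467e-04)² / (0.295 − 3.467e-04) = 4.08e-07.

K_a = 4.08e-07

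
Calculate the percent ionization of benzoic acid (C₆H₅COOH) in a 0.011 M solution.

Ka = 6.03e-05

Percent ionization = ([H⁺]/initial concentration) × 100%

Using Ka equilibrium: x² + Ka×x - Ka×C = 0. Solving: [H⁺] = 7.8484e-04. Percent = (7.8484e-04/0.011) × 100

Percent ionization = 7.13%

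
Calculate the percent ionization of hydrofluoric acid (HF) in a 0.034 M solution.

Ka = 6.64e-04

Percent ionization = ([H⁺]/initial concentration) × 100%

Using Ka equilibrium: x² + Ka×x - Ka×C = 0. Solving: [H⁺] = 4.4310e-03. Percent = (4.4310e-03/0.034) × 100

Percent ionization = 13%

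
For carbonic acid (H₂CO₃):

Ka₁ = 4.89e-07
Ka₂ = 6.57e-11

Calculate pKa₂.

pKa₂ = -log(Ka₂) = -log(6.57e-11) = 10.18.

pK_{a2} = 10.18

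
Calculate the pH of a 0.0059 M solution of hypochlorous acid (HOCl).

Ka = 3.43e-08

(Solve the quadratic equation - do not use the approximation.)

x² + Ka×x - Ka×C = 0. Using quadratic formula: [H⁺] = 1.4209e-05

pH = 4.85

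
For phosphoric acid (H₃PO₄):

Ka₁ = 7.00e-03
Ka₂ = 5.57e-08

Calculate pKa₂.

pKa₂ = -log(Ka₂) = -log(5.57e-08) = 7.25.

pK_{a2} = 7.25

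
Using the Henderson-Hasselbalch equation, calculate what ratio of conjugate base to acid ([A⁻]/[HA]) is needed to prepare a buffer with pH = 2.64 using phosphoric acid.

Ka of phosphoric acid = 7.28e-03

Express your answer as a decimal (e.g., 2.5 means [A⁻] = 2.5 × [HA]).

pKa = -log(7.28e-03) = 2.1379. pH = pKa + log([A⁻]/[HA]), so log([A⁻]/[HA]) = pH − pKa = 2.64 − 2.1379 = 0.5021. [A⁻]/[HA] = 10^(0.5021) = 3.18

[A⁻]/[HA] = 3.18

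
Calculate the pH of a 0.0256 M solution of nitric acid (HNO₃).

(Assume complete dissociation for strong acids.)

[H⁺] = 0.0256 M for strong acid. pH = -log[H⁺] = -log(0.0256)

pH = 1.59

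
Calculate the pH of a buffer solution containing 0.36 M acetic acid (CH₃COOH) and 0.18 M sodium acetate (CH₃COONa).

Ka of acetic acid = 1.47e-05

pKa = -log(1.47e-05) = 4.83. pH = pKa + log([A⁻]/[HA]) = 4.83 + log(0.18/0.36)

pH = 4.53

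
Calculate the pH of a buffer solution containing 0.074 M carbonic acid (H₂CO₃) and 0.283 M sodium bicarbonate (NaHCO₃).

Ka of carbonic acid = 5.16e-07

pKa = -log(5.16e-07) = 6.29. pH = pKa + log([A⁻]/[HA]) = 6.29 + log(0.283/0.074)

pH = 6.87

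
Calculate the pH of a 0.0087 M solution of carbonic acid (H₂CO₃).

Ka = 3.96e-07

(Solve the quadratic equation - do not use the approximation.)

x² + Ka×x - Ka×C = 0. Using quadratic formula: [H⁺] = 5.8498e-05

pH = 4.23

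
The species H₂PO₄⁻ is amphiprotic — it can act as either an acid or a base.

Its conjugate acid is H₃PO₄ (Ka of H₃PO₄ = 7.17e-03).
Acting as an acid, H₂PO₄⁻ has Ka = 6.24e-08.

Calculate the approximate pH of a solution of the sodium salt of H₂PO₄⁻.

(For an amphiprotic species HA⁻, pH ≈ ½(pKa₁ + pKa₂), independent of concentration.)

pKa₁ = -log(7.17e-03) = 2.14; pKa₂ = -log(6.24e-08) = 7.20. For an amphiprotic species, pH ≈ ½(pKa₁ + pKa₂) = ½(2.14 + 7.20) = 4.67.

pH = 4.67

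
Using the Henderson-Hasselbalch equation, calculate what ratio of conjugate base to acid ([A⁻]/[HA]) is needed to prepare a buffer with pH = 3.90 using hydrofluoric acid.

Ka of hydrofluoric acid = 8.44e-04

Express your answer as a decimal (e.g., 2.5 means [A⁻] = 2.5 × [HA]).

pKa = -log(8.44e-04) = 3.0737. pH = pKa + log([A⁻]/[HA]), so log([A⁻]/[HA]) = pH − pKa = 3.90 − 3.0737 = 0.8263. [A⁻]/[HA] = 10^(0.8263) = 6.70

[A⁻]/[HA] = 6.70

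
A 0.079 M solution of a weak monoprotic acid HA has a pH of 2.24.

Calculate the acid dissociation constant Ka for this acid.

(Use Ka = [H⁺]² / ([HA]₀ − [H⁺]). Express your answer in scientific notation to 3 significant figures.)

[H⁺] = 10^(−pH) = 10^(−2.24) = 5.754e-03 M. For HA ⇌ H⁺ + A⁻, Ka = [H⁺][A⁻]/[HA] = [H⁺]² / ([HA]₀ − [H⁺]) = (5.754e-03)² / (0.079 − 5.754e-03) = 4.52e-04.

K_a = 4.52e-04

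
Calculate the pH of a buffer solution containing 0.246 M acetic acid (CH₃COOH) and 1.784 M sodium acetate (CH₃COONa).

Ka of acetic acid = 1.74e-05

pKa = -log(1.74e-05) = 4.76. pH = pKa + log([A⁻]/[HA]) = 4.76 + log(1.784/0.246)

pH = 5.62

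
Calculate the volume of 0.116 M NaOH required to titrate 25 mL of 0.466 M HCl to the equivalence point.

At equivalence: moles acid = moles base. moles HCl = 0.466 × 25/1000 = 0.01165 mol. V_base = moles / 0.116 × 1000 = 100.4 mL.

V_{base} = 100.4 mL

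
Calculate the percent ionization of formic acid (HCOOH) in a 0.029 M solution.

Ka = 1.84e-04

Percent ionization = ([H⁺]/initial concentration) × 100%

Using Ka equilibrium: x² + Ka×x - Ka×C = 0. Solving: [H⁺] = 2.2198e-03. Percent = (2.2198e-03/0.029) × 100

Percent ionization = 7.65%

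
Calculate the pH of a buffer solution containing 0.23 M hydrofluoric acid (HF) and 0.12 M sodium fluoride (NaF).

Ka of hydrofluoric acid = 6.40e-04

pKa = -log(6.40e-04) = 3.19. pH = pKa + log([A⁻]/[HA]) = 3.19 + log(0.12/0.23)

pH = 2.91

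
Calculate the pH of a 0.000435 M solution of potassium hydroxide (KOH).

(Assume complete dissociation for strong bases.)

[OH⁻] = 0.000435 M for strong base. pOH = -log[OH⁻] = 3.36, pH = 14 - pOH

pH = 10.64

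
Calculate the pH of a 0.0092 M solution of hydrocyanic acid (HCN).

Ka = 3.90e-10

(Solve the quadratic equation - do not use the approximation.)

x² + Ka×x - Ka×C = 0. Using quadratic formula: [H⁺] = 1.8940e-06

pH = 5.72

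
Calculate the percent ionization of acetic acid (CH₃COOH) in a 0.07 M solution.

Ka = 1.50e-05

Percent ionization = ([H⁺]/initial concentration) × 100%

Using Ka equilibrium: x² + Ka×x - Ka×C = 0. Solving: [H⁺] = 1.0172e-03. Percent = (1.0172e-03/0.07) × 100

Percent ionization = 1.45%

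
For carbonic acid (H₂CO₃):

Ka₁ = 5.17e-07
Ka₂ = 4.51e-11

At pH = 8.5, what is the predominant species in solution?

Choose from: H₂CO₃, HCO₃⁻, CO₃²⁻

pKa₁ = 6.29, pKa₂ = 10.35. For a polyprotic acid the predominant species crosses at each pKa: below pKa_n the protonated form dominates, above it the deprotonated form does. At pH = 8.5, the predominant species is HCO₃⁻.

HCO₃⁻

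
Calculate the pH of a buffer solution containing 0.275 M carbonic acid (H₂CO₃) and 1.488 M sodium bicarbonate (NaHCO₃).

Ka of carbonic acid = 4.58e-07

pKa = -log(4.58e-07) = 6.34. pH = pKa + log([A⁻]/[HA]) = 6.34 + log(1.488/0.275)

pH = 7.07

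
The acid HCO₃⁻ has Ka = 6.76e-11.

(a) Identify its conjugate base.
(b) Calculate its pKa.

(a) The conjugate base is formed by removing one H⁺ from HCO₃⁻, giving CO₃²⁻. (b) pKa = -log(Ka) = -log(6.76e-11) = 10.17.

Conjugate base: CO₃²⁻; pK_a = 10.17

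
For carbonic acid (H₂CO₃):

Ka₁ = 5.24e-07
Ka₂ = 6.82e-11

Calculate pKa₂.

pKa₂ = -log(Ka₂) = -log(6.82e-11) = 10.17.

pK_{a2} = 10.17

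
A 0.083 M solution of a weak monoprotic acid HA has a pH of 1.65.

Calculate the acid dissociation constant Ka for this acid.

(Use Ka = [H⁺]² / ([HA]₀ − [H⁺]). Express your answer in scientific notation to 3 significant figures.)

[H⁺] = 10^(−pH) = 10^(−1.65) = 2.239e-02 M. For HA ⇌ H⁺ + A⁻, Ka = [H⁺][A⁻]/[HA] = [H⁺]² / ([HA]₀ − [H⁺]) = (2.239e-02)² / (0.083 − 2.239e-02) = 8.27e-03.

K_a = 8.27e-03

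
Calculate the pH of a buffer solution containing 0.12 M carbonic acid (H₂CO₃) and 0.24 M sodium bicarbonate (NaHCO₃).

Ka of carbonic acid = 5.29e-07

pKa = -log(5.29e-07) = 6.28. pH = pKa + log([A⁻]/[HA]) = 6.28 + log(0.24/0.12)

pH = 6.58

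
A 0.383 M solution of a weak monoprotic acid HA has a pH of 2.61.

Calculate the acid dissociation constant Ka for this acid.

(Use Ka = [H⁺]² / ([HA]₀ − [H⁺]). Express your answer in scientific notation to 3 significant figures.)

[H⁺] = 10^(−pH) = 10^(−2.61) = 2.455e-03 M. For HA ⇌ H⁺ + A⁻, Ka = [H⁺][A⁻]/[HA] = [H⁺]² / ([HA]₀ − [H⁺]) = (2.455e-03)² / (0.383 − 2.455e-03) = 1.58e-05.

K_a = 1.58e-05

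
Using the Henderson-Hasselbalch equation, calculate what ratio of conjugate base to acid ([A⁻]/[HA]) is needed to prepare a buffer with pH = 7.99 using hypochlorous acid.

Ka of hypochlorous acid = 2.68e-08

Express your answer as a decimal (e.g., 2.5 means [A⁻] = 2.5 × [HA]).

pKa = -log(2.68e-08) = 7.5719. pH = pKa + log([A⁻]/[HA]), so log([A⁻]/[HA]) = pH − pKa = 7.99 − 7.5719 = 0.4181. [A⁻]/[HA] = 10^(0.4181) = 2.62

[A⁻]/[HA] = 2.62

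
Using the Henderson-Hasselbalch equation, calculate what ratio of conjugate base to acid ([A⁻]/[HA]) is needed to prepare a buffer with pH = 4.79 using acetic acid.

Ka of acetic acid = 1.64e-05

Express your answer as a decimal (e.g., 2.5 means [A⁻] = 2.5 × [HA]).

pKa = -log(1.64e-05) = 4.7852. pH = pKa + log([A⁻]/[HA]), so log([A⁻]/[HA]) = pH − pKa = 4.79 − 4.7852 = 0.0048. [A⁻]/[HA] = 10^(0.0048) = 1.01

[A⁻]/[HA] = 1.01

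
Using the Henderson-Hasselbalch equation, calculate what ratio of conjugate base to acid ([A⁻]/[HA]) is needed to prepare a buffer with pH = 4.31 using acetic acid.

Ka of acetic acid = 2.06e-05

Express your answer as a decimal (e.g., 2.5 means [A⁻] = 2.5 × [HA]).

pKa = -log(2.06e-05) = 4.6861. pH = pKa + log([A⁻]/[HA]), so log([A⁻]/[HA]) = pH − pKa = 4.31 − 4.6861 = -0.3761. [A⁻]/[HA] = 10^(-0.3761) = 0.421

[A⁻]/[HA] = 0.421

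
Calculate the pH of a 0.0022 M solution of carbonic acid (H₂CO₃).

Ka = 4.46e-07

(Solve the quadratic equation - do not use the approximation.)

x² + Ka×x - Ka×C = 0. Using quadratic formula: [H⁺] = 3.1102e-05

pH = 4.51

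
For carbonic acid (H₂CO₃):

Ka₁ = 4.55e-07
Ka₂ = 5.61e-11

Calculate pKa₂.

pKa₂ = -log(Ka₂) = -log(5.61e-11) = 10.25.

pK_{a2} = 10.25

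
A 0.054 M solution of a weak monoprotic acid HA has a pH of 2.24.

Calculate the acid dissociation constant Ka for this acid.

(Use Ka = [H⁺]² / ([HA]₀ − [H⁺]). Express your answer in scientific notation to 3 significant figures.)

[H⁺] = 10^(−pH) = 10^(−2.24) = 5.754e-03 M. For HA ⇌ H⁺ + A⁻, Ka = [H⁺][A⁻]/[HA] = [H⁺]² / ([HA]₀ − [H⁺]) = (5.754e-03)² / (0.054 − 5.754e-03) = 6.86e-04.

K_a = 6.86e-04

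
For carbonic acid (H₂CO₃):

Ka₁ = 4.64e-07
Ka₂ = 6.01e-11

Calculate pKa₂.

pKa₂ = -log(Ka₂) = -log(6.01e-11) = 10.22.

pK_{a2} = 10.22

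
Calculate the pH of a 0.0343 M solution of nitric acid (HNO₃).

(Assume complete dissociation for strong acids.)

[H⁺] = 0.0343 M for strong acid. pH = -log[H⁺] = -log(0.0343)

pH = 1.46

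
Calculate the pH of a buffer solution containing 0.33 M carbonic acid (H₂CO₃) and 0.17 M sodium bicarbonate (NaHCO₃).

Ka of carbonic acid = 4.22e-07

pKa = -log(4.22e-07) = 6.37. pH = pKa + log([A⁻]/[HA]) = 6.37 + log(0.17/0.33)

pH = 6.09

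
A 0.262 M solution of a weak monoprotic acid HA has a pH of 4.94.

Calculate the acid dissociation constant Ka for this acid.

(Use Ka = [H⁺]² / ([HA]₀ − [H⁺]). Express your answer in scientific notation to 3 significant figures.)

[H⁺] = 10^(−pH) = 10^(−4.94) = 1.148e-05 M. For HA ⇌ H⁺ + A⁻, Ka = [H⁺][A⁻]/[HA] = [H⁺]² / ([HA]₀ − [H⁺]) = (1.148e-05)² / (0.262 − 1.148e-05) = 5.03e-10.

K_a = 5.03e-10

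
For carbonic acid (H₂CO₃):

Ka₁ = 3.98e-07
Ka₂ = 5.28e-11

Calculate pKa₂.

pKa₂ = -log(Ka₂) = -log(5.28e-11) = 10.28.

pK_{a2} = 10.28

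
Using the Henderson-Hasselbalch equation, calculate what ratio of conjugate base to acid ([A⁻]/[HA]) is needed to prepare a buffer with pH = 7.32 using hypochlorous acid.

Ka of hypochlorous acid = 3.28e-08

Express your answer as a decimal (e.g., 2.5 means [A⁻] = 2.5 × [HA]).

pKa = -log(3.28e-08) = 7.4841. pH = pKa + log([A⁻]/[HA]), so log([A⁻]/[HA]) = pH − pKa = 7.32 − 7.4841 = -0.1641. [A⁻]/[HA] = 10^(-0.1641) = 0.685

[A⁻]/[HA] = 0.685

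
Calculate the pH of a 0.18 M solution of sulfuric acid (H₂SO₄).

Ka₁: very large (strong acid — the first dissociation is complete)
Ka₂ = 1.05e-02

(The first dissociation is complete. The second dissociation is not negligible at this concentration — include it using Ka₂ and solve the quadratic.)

First dissociation is complete: [H⁺]₀ = [HSO₄⁻]₀ = C = 0.18 M. Second dissociation HSO₄⁻ ⇌ H⁺ + SO₄²⁻: let x = [SO₄²⁻]. Ka₂ = (C + x)·x / (C − x) = 1.05e-02 → x² + (C + Ka₂)·x − Ka₂·C = 0 → x² + 0.19050·x − 1.890e-03 = 0. x = (−0.19050 + √(0.19050² + 4 × 1.890e-03)) / 2 = 9.4523e-03 M. [H⁺] = C + x = 0.18 + 9.4523e-03 = 1.8945e-01 M. pH = -log(1.8945e-01) = 0.72.

pH = 0.72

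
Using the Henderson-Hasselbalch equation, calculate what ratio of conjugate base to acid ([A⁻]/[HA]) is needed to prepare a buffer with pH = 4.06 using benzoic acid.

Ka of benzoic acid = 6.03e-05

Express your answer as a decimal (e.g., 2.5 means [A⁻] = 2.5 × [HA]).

pKa = -log(6.03e-05) = 4.2197. pH = pKa + log([A⁻]/[HA]), so log([A⁻]/[HA]) = pH − pKa = 4.06 − 4.2197 = -0.1597. [A⁻]/[HA] = 10^(-0.1597) = 0.692

[A⁻]/[HA] = 0.692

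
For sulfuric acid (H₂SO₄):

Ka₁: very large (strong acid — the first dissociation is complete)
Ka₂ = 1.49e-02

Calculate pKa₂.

pKa₂ = -log(Ka₂) = -log(1.49e-02) = 1.83.

pK_{a2} = 1.83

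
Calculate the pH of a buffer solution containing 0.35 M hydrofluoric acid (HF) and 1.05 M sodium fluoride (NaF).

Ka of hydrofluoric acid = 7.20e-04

pKa = -log(7.20e-04) = 3.14. pH = pKa + log([A⁻]/[HA]) = 3.14 + log(1.05/0.35)

pH = 3.62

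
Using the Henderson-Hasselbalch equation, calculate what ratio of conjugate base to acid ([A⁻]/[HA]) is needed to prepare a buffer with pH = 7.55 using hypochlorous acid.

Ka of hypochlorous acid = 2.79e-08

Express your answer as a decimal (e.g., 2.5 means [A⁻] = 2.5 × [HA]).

pKa = -log(2.79e-08) = 7.5544. pH = pKa + log([A⁻]/[HA]), so log([A⁻]/[HA]) = pH − pKa = 7.55 − 7.5544 = -0.0044. [A⁻]/[HA] = 10^(-0.0044) = 0.990

[A⁻]/[HA] = 0.990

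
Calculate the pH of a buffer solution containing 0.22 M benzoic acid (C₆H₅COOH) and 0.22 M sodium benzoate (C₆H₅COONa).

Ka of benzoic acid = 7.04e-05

pKa = -log(7.04e-05) = 4.15. pH = pKa + log([A⁻]/[HA]) = 4.15 + log(0.22/0.22)

pH = 4.15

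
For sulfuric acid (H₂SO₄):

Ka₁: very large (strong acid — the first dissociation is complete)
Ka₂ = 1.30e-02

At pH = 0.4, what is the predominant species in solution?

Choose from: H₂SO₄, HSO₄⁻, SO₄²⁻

The first dissociation is complete, so H₂SO₄ itself is never the predominant species in water; pKa₂ = -log(1.30e-02) = 1.89. For a polyprotic acid the predominant species crosses at each pKa: below pKa_n the protonated form dominates, above it the deprotonated form does. At pH = 0.4, the predominant species is HSO₄⁻.

HSO₄⁻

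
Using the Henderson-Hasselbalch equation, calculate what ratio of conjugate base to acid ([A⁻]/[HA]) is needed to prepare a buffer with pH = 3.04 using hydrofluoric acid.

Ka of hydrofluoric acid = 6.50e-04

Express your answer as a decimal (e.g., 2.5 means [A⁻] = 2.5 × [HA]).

pKa = -log(6.50e-04) = 3.1871. pH = pKa + log([A⁻]/[HA]), so log([A⁻]/[HA]) = pH − pKa = 3.04 − 3.1871 = -0.1471. [A⁻]/[HA] = 10^(-0.1471) = 0.713

[A⁻]/[HA] = 0.713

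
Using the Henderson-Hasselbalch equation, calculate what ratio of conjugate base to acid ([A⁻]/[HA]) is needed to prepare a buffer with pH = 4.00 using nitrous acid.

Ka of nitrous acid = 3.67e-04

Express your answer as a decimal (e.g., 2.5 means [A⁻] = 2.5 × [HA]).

pKa = -log(3.67e-04) = 3.4353. pH = pKa + log([A⁻]/[HA]), so log([A⁻]/[HA]) = pH − pKa = 4.00 − 3.4353 = 0.5647. [A⁻]/[HA] = 10^(0.5647) = 3.67

[A⁻]/[HA] = 3.67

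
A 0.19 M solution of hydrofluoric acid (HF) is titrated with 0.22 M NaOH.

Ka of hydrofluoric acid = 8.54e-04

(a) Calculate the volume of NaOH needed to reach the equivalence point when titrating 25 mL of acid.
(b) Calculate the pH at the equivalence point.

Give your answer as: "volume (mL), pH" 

moles acid = 0.19 × 25/1000 = 0.00475 mol; V_base = moles/0.22 × 1000 = 21.6 mL. At equivalence only the conjugate base is present: [A⁻] = 0.00475/0.047 = 1.0195e-01 M. Kb = Kw/Ka = 1.17e-11; [OH⁻] = √(Kb × [A⁻]) = 1.0926e-06; pOH = 5.96; pH = 14 - pOH = 8.04.

V = 21.6 mL, pH = 8.04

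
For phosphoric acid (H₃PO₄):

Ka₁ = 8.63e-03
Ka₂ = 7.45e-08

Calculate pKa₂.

pKa₂ = -log(Ka₂) = -log(7.45e-08) = 7.13.

pK_{a2} = 7.13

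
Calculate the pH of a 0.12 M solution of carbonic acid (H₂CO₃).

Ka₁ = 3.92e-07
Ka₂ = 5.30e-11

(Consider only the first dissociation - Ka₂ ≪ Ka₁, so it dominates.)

First dissociation dominates. From Ka₁ = [H⁺][HA⁻]/[H₂A], x² + Ka₁·x − Ka₁·C = 0 with C = 0.12 M and Ka₁ = 3.92e-07. Solving: [H⁺] = (−Ka₁ + √(Ka₁² + 4·Ka₁·C)) / 2 = 2.1669e-04 M. pH = -log(2.1669e-04) = 3.66.

pH = 3.66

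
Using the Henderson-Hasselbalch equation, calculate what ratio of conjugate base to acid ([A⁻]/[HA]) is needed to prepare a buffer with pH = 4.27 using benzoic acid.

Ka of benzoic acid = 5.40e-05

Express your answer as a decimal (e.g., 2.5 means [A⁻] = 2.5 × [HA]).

pKa = -log(5.40e-05) = 4.2676. pH = pKa + log([A⁻]/[HA]), so log([A⁻]/[HA]) = pH − pKa = 4.27 − 4.2676 = 0.0024. [A⁻]/[HA] = 10^(0.0024) = 1.01

[A⁻]/[HA] = 1.01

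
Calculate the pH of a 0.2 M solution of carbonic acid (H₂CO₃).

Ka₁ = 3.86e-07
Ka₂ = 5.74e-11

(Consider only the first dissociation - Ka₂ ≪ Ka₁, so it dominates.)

First dissociation dominates. From Ka₁ = [H⁺][HA⁻]/[H₂A], x² + Ka₁·x − Ka₁·C = 0 with C = 0.2 M and Ka₁ = 3.86e-07. Solving: [H⁺] = (−Ka₁ + √(Ka₁² + 4·Ka₁·C)) / 2 = 2.7766e-04 M. pH = -log(2.7766e-04) = 3.56.

pH = 3.56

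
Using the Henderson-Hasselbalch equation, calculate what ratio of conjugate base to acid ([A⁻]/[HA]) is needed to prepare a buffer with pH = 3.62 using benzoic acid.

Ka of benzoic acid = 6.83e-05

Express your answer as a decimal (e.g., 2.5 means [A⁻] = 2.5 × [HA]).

pKa = -log(6.83e-05) = 4.1656. pH = pKa + log([A⁻]/[HA]), so log([A⁻]/[HA]) = pH − pKa = 3.62 − 4.1656 = -0.5456. [A⁻]/[HA] = 10^(-0.5456) = 0.285

[A⁻]/[HA] = 0.285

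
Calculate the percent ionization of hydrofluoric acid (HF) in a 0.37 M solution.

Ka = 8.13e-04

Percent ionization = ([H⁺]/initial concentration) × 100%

Using Ka equilibrium: x² + Ka×x - Ka×C = 0. Solving: [H⁺] = 1.6942e-02. Percent = (1.6942e-02/0.37) × 100

Percent ionization = 4.58%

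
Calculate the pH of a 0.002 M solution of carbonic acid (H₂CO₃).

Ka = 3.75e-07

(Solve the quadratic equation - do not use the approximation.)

x² + Ka×x - Ka×C = 0. Using quadratic formula: [H⁺] = 2.7199e-05

pH = 4.57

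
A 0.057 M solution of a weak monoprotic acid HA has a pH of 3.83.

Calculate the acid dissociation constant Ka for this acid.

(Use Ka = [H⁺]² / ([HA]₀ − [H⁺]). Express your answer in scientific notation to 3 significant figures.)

[H⁺] = 10^(−pH) = 10^(−3.83) = 1.479e-04 M. For HA ⇌ H⁺ + A⁻, Ka = [H⁺][A⁻]/[HA] = [H⁺]² / ([HA]₀ − [H⁺]) = (1.479e-04)² / (0.057 − 1.479e-04) = 3.85e-07.

K_a = 3.85e-07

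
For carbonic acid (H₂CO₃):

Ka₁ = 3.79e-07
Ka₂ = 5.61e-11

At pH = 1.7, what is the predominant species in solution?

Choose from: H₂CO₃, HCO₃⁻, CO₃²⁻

pKa₁ = 6.42, pKa₂ = 10.25. For a polyprotic acid the predominant species crosses at each pKa: below pKa_n the protonated form dominates, above it the deprotonated form does. At pH = 1.7, the predominant species is H₂CO₃.

H₂CO₃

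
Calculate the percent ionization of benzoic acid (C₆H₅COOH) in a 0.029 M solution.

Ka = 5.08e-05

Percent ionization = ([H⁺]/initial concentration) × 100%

Using Ka equilibrium: x² + Ka×x - Ka×C = 0. Solving: [H⁺] = 1.1886e-03. Percent = (1.1886e-03/0.029) × 100

Percent ionization = 4.1%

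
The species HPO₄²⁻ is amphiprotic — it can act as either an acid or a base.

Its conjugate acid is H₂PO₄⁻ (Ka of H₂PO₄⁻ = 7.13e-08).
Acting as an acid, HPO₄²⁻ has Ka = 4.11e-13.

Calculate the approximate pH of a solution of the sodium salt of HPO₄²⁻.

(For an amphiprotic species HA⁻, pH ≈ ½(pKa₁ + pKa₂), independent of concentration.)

pKa₁ = -log(7.13e-08) = 7.15; pKa₂ = -log(4.11e-13) = 12.39. For an amphiprotic species, pH ≈ ½(pKa₁ + pKa₂) = ½(7.15 + 12.39) = 9.77.

pH = 9.77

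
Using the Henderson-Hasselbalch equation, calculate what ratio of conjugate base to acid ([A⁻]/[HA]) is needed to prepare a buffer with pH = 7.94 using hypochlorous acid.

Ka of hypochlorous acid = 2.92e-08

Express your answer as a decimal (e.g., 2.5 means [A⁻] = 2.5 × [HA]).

pKa = -log(2.92e-08) = 7.5346. pH = pKa + log([A⁻]/[HA]), so log([A⁻]/[HA]) = pH − pKa = 7.94 − 7.5346 = 0.4054. [A⁻]/[HA] = 10^(0.4054) = 2.54

[A⁻]/[HA] = 2.54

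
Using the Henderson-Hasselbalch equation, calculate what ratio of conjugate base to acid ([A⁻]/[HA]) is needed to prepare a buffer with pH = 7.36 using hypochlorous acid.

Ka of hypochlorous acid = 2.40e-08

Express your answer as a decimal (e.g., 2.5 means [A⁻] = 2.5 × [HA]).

pKa = -log(2.40e-08) = 7.6198. pH = pKa + log([A⁻]/[HA]), so log([A⁻]/[HA]) = pH − pKa = 7.36 − 7.6198 = -0.2598. [A⁻]/[HA] = 10^(-0.2598) = 0.550

[A⁻]/[HA] = 0.550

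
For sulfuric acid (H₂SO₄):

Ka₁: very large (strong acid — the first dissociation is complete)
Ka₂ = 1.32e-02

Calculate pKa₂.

pKa₂ = -log(Ka₂) = -log(1.32e-02) = 1.88.

pK_{a2} = 1.88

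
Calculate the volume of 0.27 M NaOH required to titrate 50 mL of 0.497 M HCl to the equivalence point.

At equivalence: moles acid = moles base. moles HCl = 0.497 × 50/1000 = 0.02485 mol. V_base = moles / 0.27 × 1000 = 92.0 mL.

V_{base} = 92.0 mL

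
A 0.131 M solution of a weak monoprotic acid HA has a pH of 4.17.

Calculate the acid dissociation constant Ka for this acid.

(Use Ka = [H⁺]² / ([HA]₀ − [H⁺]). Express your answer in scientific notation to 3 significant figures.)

[H⁺] = 10^(−pH) = 10^(−4.17) = 6.761e-05 M. For HA ⇌ H⁺ + A⁻, Ka = [H⁺][A⁻]/[HA] = [H⁺]² / ([HA]₀ − [H⁺]) = (6.761e-05)² / (0.131 − 6.761e-05) = 3.49e-08.

K_a = 3.49e-08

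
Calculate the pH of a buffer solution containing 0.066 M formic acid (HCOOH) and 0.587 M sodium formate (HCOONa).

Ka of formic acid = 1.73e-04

pKa = -log(1.73e-04) = 3.76. pH = pKa + log([A⁻]/[HA]) = 3.76 + log(0.587/0.066)

pH = 4.71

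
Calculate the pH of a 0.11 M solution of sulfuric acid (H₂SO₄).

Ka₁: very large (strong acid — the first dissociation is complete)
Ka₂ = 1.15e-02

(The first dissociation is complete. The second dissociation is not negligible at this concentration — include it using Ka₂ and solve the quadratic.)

First dissociation is complete: [H⁺]₀ = [HSO₄⁻]₀ = C = 0.11 M. Second dissociation HSO₄⁻ ⇌ H⁺ + SO₄²⁻: let x = [SO₄²⁻]. Ka₂ = (C + x)·x / (C − x) = 1.15e-02 → x² + (C + Ka₂)·x − Ka₂·C = 0 → x² + 0.12150·x − 1.265e-03 = 0. x = (−0.12150 + √(0.12150² + 4 × 1.265e-03)) / 2 = 9.6458e-03 M. [H⁺] = C + x = 0.11 + 9.6458e-03 = 1.1965e-01 M. pH = -log(1.1965e-01) = 0.92.

pH = 0.92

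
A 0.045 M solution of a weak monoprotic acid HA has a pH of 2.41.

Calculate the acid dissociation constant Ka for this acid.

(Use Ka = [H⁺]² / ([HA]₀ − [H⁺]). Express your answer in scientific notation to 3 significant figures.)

[H⁺] = 10^(−pH) = 10^(−2.41) = 3.890e-03 M. For HA ⇌ H⁺ + A⁻, Ka = [H⁺][A⁻]/[HA] = [H⁺]² / ([HA]₀ − [H⁺]) = (3.890e-03)² / (0.045 − 3.890e-03) = 3.68e-04.

K_a = 3.68e-04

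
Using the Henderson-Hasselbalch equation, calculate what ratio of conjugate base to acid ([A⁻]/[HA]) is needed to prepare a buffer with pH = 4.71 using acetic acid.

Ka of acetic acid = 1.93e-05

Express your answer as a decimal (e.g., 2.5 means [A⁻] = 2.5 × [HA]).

pKa = -log(1.93e-05) = 4.7144. pH = pKa + log([A⁻]/[HA]), so log([A⁻]/[HA]) = pH − pKa = 4.71 − 4.7144 = -0.0044. [A⁻]/[HA] = 10^(-0.0044) = 0.990

[A⁻]/[HA] = 0.990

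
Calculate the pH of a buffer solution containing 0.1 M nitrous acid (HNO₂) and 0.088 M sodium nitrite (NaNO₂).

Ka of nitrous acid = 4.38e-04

pKa = -log(4.38e-04) = 3.36. pH = pKa + log([A⁻]/[HA]) = 3.36 + log(0.088/0.1)

pH = 3.30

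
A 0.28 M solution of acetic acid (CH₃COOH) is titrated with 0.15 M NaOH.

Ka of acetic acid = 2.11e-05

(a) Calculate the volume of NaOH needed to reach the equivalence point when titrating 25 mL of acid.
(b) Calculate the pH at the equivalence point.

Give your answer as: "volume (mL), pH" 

moles acid = 0.28 × 25/1000 = 0.007 mol; V_base = moles/0.15 × 1000 = 46.7 mL. At equivalence only the conjugate base is present: [A⁻] = 0.007/0.072 = 9.7674e-02 M. Kb = Kw/Ka = 4.74e-10; [OH⁻] = √(Kb × [A⁻]) = 6.8038e-06; pOH = 5.17; pH = 14 - pOH = 8.83.

V = 46.7 mL, pH = 8.83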